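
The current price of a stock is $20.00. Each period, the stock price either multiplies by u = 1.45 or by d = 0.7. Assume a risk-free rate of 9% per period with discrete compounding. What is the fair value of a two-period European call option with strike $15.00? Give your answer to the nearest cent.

Risk-neutral probability p = (1 + 0.09 − 0.7)/(1.45 − 0.7) = 0.3900/0.7500 = 0.5200
Terminal stock prices: S_uu = 42.05, S_ud = 20.3, S_dd = 9.8
Terminal payoffs (S − K): max(27.05, 0) = 27.05, max(5.3, 0) = 5.3, max(-5.2, 0) = 0
Node u (S = 29): V_u = 1/1.09·[0.5200·27.0500 + 0.4800·5.3000] = 15.2385
Node d (S = 14): V_d = 1/1.09·[0.5200·5.3000 + 0.4800·0.0000] = 2.5284
Node 0 (S = 20): V_0 = 1/1.09·[0.5200·15.2385 + 0.4800·2.5284] = 8.3832

$8.38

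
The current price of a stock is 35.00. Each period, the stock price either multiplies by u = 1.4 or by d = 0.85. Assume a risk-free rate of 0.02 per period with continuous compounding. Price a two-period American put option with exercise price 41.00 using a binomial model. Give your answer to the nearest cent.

Risk-neutral probability p = (e^0.02 − 0.85)/(1.4 − 0.85) = 0.1702/0.5500 = 0.3095
Terminal stock prices: S_uu = 68.6, S_ud = 41.65, S_dd = 25.29
Terminal payoffs (K − S): max(-27.6, 0) = 0, max(-0.65, 0) = 0, max(15.71, 0) = 15.71
Node u (S = 49): continuation = e^(−0.02)·[0.3095·0.0000 + 0.6905·0.0000] = 0.0000; exercise value = 0.0000 ≤ continuation, so V_u = 0.0000
Node d (S = 29.75): continuation = e^(−0.02)·[0.3095·0.0000 + 0.6905·15.7125] = 10.6353; exercise value = 11.2500 > continuation, so V_d = 11.2500 (exercise)
Node 0 (S = 35): continuation = e^(−0.02)·[0.3095·0.0000 + 0.6905·11.2500] = 7.6148; exercise value = 6.0000 ≤ continuation, so V_0 = 7.6148

7.61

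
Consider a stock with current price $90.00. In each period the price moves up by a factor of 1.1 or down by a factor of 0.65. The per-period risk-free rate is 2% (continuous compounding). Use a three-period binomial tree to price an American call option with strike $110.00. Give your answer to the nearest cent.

$5.13

Risk-neutral probability p = (e^0.02 − 0.65)/(1.1 − 0.65) = 0.3702/0.4500 = 0.8227
Terminal stock prices: S_uuu = 119.8, S_uud = 70.79, S_udd = 41.83, S_ddd = 24.72
Terminal payoffs (S − K): max(9.79, 0) = 9.79, max(-39.21, 0) = 0, max(-68.17, 0) = 0, max(-85.28, 0) = 0
Node uu (S = 108.9): continuation = e^(−0.02)·[0.8227·9.7900 + 0.1773·0.0000] = 7.8945; exercise value = 0.0000 ≤ continuation, so V_uu = 7.8945
Node ud (S = 64.35): continuation = e^(−0.02)·[0.8227·0.0000 + 0.1773·0.0000] = 0.0000; exercise value = 0.0000 ≤ continuation, so V_ud = 0.0000
Node dd (S = 38.03): continuation = e^(−0.02)·[0.8227·0.0000 + 0.1773·0.0000] = 0.0000; exercise value = 0.0000 ≤ continuation, so V_dd = 0.0000
Node u (S = 99): continuation = e^(−0.02)·[0.8227·7.8945 + 0.1773·0.0000] = 6.3659; exercise value = 0.0000 ≤ continuation, so V_u = 6.3659
Node d (S = 58.5): continuation = e^(−0.02)·[0.8227·0.0000 + 0.1773·0.0000] = 0.0000; exercise value = 0.0000 ≤ continuation, so V_d = 0.0000
Node 0 (S = 90): continuation = e^(−0.02)·[0.8227·6.3659 + 0.1773·0.0000] = 5.1334; exercise value = 0.0000 ≤ continuation, so V_0 = 5.1334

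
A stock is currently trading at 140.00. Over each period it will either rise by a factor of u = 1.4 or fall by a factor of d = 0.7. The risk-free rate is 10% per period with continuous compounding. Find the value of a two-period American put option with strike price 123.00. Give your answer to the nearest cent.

9.53

Risk-neutral probability p = (e^0.1 − 0.7)/(1.4 − 0.7) = 0.4052/0.7000 = 0.5788
Terminal stock prices: S_uu = 274.4, S_ud = 137.2, S_dd = 68.6
Terminal payoffs (K − S): max(-151.4, 0) = 0, max(-14.2, 0) = 0, max(54.4, 0) = 54.4
Node u (S = 196): continuation = e^(−0.1)·[0.5788·0.0000 + 0.4212·0.0000] = 0.0000; exercise value = 0.0000 ≤ continuation, so V_u = 0.0000
Node d (S = 98): continuation = e^(−0.1)·[0.5788·0.0000 + 0.4212·54.4000] = 20.7320; exercise value = 25.0000 > continuation, so V_d = 25.0000 (exercise)
Node 0 (S = 140): continuation = e^(−0.1)·[0.5788·0.0000 + 0.4212·25.0000] = 9.5276; exercise value = 0.0000 ≤ continuation, so V_0 = 9.5276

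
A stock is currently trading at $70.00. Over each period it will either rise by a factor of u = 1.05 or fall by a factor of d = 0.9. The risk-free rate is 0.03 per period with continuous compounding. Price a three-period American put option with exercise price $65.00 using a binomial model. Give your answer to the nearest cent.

$0.33

Risk-neutral probability p = (e^0.03 − 0.9)/(1.05 − 0.9) = 0.1305/0.1500 = 0.8697
Terminal stock prices: S_uuu = 81.03, S_uud = 69.46, S_udd = 59.54, S_ddd = 51.03
Terminal payoffs (K − S): max(-16.03, 0) = 0, max(-4.457, 0) = 0, max(5.465, 0) = 5.465, max(13.97, 0) = 13.97
Node uu (S = 77.17): continuation = e^(−0.03)·[0.8697·0.0000 + 0.1303·0.0000] = 0.0000; exercise value = 0.0000 ≤ continuation, so V_uu = 0.0000
Node ud (S = 66.15): continuation = e^(−0.03)·[0.8697·0.0000 + 0.1303·5.4650] = 0.6911; exercise value = 0.0000 ≤ continuation, so V_ud = 0.6911
Node dd (S = 56.7): continuation = e^(−0.03)·[0.8697·5.4650 + 0.1303·13.9700] = 6.3790; exercise value = 8.3000 > continuation, so V_dd = 8.3000 (exercise)
Node u (S = 73.5): continuation = e^(−0.03)·[0.8697·0.0000 + 0.1303·0.6911] = 0.0874; exercise value = 0.0000 ≤ continuation, so V_u = 0.0874
Node d (S = 63): continuation = e^(−0.03)·[0.8697·0.6911 + 0.1303·8.3000] = 1.6328; exercise value = 2.0000 > continuation, so V_d = 2.0000 (exercise)
Node 0 (S = 70): continuation = e^(−0.03)·[0.8697·0.0874 + 0.1303·2.0000] = 0.3267; exercise value = 0.0000 ≤ continuation, so V_0 = 0.3267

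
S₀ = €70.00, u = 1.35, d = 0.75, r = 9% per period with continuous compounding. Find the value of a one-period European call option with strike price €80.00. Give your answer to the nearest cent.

€7.60

Risk-neutral probability p = (e^0.09 − 0.75)/(1.35 − 0.75) = 0.3442/0.6000 = 0.5736
Terminal stock prices: S_u = 94.5, S_d = 52.5
Terminal payoffs (S − K): max(14.5, 0) = 14.5, max(-27.5, 0) = 0
Node 0 (S = 70): V_0 = e^(−0.09)·[0.5736·14.5000 + 0.4264·0.0000] = 7.6017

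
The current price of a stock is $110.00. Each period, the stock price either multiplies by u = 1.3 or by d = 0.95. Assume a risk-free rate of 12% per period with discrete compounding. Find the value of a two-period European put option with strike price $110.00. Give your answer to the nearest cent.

$2.26

Risk-neutral probability p = (1 + 0.12 − 0.95)/(1.3 − 0.95) = 0.1700/0.3500 = 0.4857
Terminal stock prices: S_uu = 185.9, S_ud = 135.8, S_dd = 99.27
Terminal payoffs (K − S): max(-75.9, 0) = 0, max(-25.85, 0) = 0, max(10.73, 0) = 10.73
Node u (S = 143): V_u = 1/1.12·[0.4857·0.0000 + 0.5143·0.0000] = 0.0000
Node d (S = 104.5): V_d = 1/1.12·[0.4857·0.0000 + 0.5143·10.7250] = 4.9247
Node 0 (S = 110): V_0 = 1/1.12·[0.4857·0.0000 + 0.5143·4.9247] = 2.2614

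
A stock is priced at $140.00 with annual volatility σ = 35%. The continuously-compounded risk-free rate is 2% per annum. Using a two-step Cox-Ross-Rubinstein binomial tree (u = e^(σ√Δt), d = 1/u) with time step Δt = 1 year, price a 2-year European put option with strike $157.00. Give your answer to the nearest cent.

CRR parameters: u = e^(σ√Δt) = e^(0.35·√1) = 1.4191, d = 1/u = 0.7047
Per-period rate: rΔt = 0.02·1 = 0.02, so R = e^0.02 = 1.0202
Risk-neutral probability p = (e^0.02 − 0.7047)/(1.4191 − 0.7047) = 0.3155/0.7144 = 0.4417
Terminal stock prices: S_uu = 281.9, S_ud = 140, S_dd = 69.52
Terminal payoffs (K − S): max(-124.9, 0) = 0, max(17, 0) = 17, max(87.48, 0) = 87.48
Node u (S = 198.7): V_u = e^(−0.02)·[0.4417·0.0000 + 0.5583·17.0000] = 9.3038
Node d (S = 98.66): V_d = e^(−0.02)·[0.4417·17.0000 + 0.5583·87.4781] = 55.2349
Node 0 (S = 140): V_0 = e^(−0.02)·[0.4417·9.3038 + 0.5583·55.2349] = 34.2569

$34.26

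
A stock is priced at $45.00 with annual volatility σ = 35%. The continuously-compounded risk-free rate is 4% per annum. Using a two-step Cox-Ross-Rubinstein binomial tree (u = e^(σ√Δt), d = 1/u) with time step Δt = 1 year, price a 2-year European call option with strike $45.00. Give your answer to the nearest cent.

CRR parameters: u = e^(σ√Δt) = e^(0.35·√1) = 1.4191, d = 1/u = 0.7047
Per-period rate: rΔt = 0.04·1 = 0.04, so R = e^0.04 = 1.0408
Risk-neutral probability p = (e^0.04 − 0.7047)/(1.4191 − 0.7047) = 0.3361/0.7144 = 0.4705
Terminal stock prices: S_uu = 90.62, S_ud = 45, S_dd = 22.35
Terminal payoffs (S − K): max(45.62, 0) = 45.62, max(0, 0) = 0, max(-22.65, 0) = 0
Node u (S = 63.86): V_u = e^(−0.04)·[0.4705·45.6189 + 0.5295·0.0000] = 20.6225
Node d (S = 31.71): V_d = e^(−0.04)·[0.4705·0.0000 + 0.5295·0.0000] = 0.0000
Node 0 (S = 45): V_0 = e^(−0.04)·[0.4705·20.6225 + 0.5295·0.0000] = 9.3226

$9.32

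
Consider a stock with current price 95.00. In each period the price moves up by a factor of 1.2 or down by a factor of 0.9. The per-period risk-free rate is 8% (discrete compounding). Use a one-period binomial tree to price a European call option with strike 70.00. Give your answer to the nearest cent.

Risk-neutral probability p = (1 + 0.08 − 0.9)/(1.2 − 0.9) = 0.1800/0.3000 = 0.6000
Terminal stock prices: S_u = 114, S_d = 85.5
Terminal payoffs (S − K): max(44, 0) = 44, max(15.5, 0) = 15.5
Node 0 (S = 95): V_0 = 1/1.08·[0.6000·44.0000 + 0.4000·15.5000] = 30.1852

30.19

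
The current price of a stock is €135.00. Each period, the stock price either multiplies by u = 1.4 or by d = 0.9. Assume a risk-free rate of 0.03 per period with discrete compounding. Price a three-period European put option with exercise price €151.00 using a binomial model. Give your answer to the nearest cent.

€19.50

Risk-neutral probability p = (1 + 0.03 − 0.9)/(1.4 − 0.9) = 0.1300/0.5000 = 0.2600
Terminal stock prices: S_uuu = 370.4, S_uud = 238.1, S_udd = 153.1, S_ddd = 98.42
Terminal payoffs (K − S): max(-219.4, 0) = 0, max(-87.14, 0) = 0, max(-2.09, 0) = 0, max(52.58, 0) = 52.58
Node uu (S = 264.6): V_uu = 1/1.03·[0.2600·0.0000 + 0.7400·0.0000] = 0.0000
Node ud (S = 170.1): V_ud = 1/1.03·[0.2600·0.0000 + 0.7400·0.0000] = 0.0000
Node dd (S = 109.4): V_dd = 1/1.03·[0.2600·0.0000 + 0.7400·52.5850] = 37.7795
Node u (S = 189): V_u = 1/1.03·[0.2600·0.0000 + 0.7400·0.0000] = 0.0000
Node d (S = 121.5): V_d = 1/1.03·[0.2600·0.0000 + 0.7400·37.7795] = 27.1426
Node 0 (S = 135): V_0 = 1/1.03·[0.2600·0.0000 + 0.7400·27.1426] = 19.5005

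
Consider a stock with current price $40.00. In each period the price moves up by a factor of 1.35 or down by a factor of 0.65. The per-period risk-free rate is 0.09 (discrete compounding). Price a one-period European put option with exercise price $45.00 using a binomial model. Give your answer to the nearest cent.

$6.47

Risk-neutral probability p = (1 + 0.09 − 0.65)/(1.35 − 0.65) = 0.4400/0.7000 = 0.6286
Terminal stock prices: S_u = 54, S_d = 26
Terminal payoffs (K − S): max(-9, 0) = 0, max(19, 0) = 19
Node 0 (S = 40): V_0 = 1/1.09·[0.6286·0.0000 + 0.3714·19.0000] = 6.4744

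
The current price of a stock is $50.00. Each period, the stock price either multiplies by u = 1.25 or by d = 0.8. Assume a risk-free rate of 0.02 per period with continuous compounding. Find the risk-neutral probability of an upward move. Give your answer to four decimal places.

Risk-neutral probability p = (e^0.02 − 0.8)/(1.25 − 0.8) = 0.2202/0.4500 = 0.4893

p = 0.4893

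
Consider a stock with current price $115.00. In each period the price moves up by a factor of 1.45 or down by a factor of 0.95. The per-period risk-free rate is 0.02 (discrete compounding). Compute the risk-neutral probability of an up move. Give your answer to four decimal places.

Risk-neutral probability p = (1 + 0.02 − 0.95)/(1.45 − 0.95) = 0.0700/0.5000 = 0.1400

p = 0.1400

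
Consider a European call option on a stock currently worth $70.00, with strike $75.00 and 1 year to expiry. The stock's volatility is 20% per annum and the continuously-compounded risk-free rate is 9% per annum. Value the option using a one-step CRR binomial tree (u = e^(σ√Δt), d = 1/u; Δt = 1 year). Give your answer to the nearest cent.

$6.56

CRR parameters: u = e^(σ√Δt) = e^(0.2·√1) = 1.2214, d = 1/u = 0.8187
Per-period rate: rΔt = 0.09·1 = 0.09, so R = e^0.09 = 1.0942
Risk-neutral probability p = (e^0.09 − 0.8187)/(1.2214 − 0.8187) = 0.2754/0.4027 = 0.6840
Terminal stock prices: S_u = 85.5, S_d = 57.31
Terminal payoffs (S − K): max(10.5, 0) = 10.5, max(-17.69, 0) = 0
Node 0 (S = 70): V_0 = e^(−0.09)·[0.6840·10.4982 + 0.3160·0.0000] = 6.5631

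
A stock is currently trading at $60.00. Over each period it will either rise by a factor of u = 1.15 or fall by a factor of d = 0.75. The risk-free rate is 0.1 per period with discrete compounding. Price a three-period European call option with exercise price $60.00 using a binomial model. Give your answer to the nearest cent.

$15.73

Risk-neutral probability p = (1 + 0.1 − 0.75)/(1.15 − 0.75) = 0.3500/0.4000 = 0.8750
Terminal stock prices: S_uuu = 91.25, S_uud = 59.51, S_udd = 38.81, S_ddd = 25.31
Terminal payoffs (S − K): max(31.25, 0) = 31.25, max(-0.4875, 0) = 0, max(-21.19, 0) = 0, max(-34.69, 0) = 0
Node uu (S = 79.35): V_uu = 1/1.1·[0.8750·31.2525 + 0.1250·0.0000] = 24.8599
Node ud (S = 51.75): V_ud = 1/1.1·[0.8750·0.0000 + 0.1250·0.0000] = 0.0000
Node dd (S = 33.75): V_dd = 1/1.1·[0.8750·0.0000 + 0.1250·0.0000] = 0.0000
Node u (S = 69): V_u = 1/1.1·[0.8750·24.8599 + 0.1250·0.0000] = 19.7750
Node d (S = 45): V_d = 1/1.1·[0.8750·0.0000 + 0.1250·0.0000] = 0.0000
Node 0 (S = 60): V_0 = 1/1.1·[0.8750·19.7750 + 0.1250·0.0000] = 15.7301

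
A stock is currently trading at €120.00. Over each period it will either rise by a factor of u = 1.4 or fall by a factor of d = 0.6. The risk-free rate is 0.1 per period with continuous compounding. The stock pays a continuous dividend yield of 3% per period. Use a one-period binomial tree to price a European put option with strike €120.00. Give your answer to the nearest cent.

€17.78

Per-period risk-free factor R = e^0.1 = 1.1052; dividend-adjusted growth = e^(0.1−0.03) = 1.0725.
Risk-neutral probability p = (1.0725 − 0.6)/(1.4 − 0.6) = 0.4725/0.8000 = 0.5906
Terminal stock prices: S_u = 168, S_d = 72
Terminal payoffs (K − S): max(-48, 0) = 0, max(48, 0) = 48
Node 0 (S = 120): V_0 = e^(−0.1)·[0.5906·0.0000 + 0.4094·48.0000] = 17.7796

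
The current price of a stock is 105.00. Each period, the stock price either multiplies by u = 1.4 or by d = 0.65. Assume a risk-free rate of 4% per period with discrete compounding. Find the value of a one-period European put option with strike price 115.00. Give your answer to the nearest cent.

Risk-neutral probability p = (1 + 0.04 − 0.65)/(1.4 − 0.65) = 0.3900/0.7500 = 0.5200
Terminal stock prices: S_u = 147, S_d = 68.25
Terminal payoffs (K − S): max(-32, 0) = 0, max(46.75, 0) = 46.75
Node 0 (S = 105): V_0 = 1/1.04·[0.5200·0.0000 + 0.4800·46.7500] = 21.5769

21.58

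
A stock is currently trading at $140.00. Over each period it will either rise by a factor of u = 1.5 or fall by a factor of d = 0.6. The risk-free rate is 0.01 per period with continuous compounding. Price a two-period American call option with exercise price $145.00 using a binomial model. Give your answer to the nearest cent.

Risk-neutral probability p = (e^0.01 − 0.6)/(1.5 − 0.6) = 0.4101/0.9000 = 0.4556
Terminal stock prices: S_uu = 315, S_ud = 126, S_dd = 50.4
Terminal payoffs (S − K): max(170, 0) = 170, max(-19, 0) = 0, max(-94.6, 0) = 0
Node u (S = 210): continuation = e^(−0.01)·[0.4556·170.0000 + 0.5444·0.0000] = 76.6832; exercise value = 65.0000 ≤ continuation, so V_u = 76.6832
Node d (S = 84): continuation = e^(−0.01)·[0.4556·0.0000 + 0.5444·0.0000] = 0.0000; exercise value = 0.0000 ≤ continuation, so V_d = 0.0000
Node 0 (S = 140): continuation = e^(−0.01)·[0.4556·76.6832 + 0.5444·0.0000] = 34.5901; exercise value = 0.0000 ≤ continuation, so V_0 = 34.5901

$34.59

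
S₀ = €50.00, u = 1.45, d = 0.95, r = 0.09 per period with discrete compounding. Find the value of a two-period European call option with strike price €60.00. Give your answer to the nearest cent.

Risk-neutral probability p = (1 + 0.09 − 0.95)/(1.45 − 0.95) = 0.1400/0.5000 = 0.2800
Terminal stock prices: S_uu = 105.1, S_ud = 68.88, S_dd = 45.12
Terminal payoffs (S − K): max(45.12, 0) = 45.12, max(8.875, 0) = 8.875, max(-14.88, 0) = 0
Node u (S = 72.5): V_u = 1/1.09·[0.2800·45.1250 + 0.7200·8.8750] = 17.4541
Node d (S = 47.5): V_d = 1/1.09·[0.2800·8.8750 + 0.7200·0.0000] = 2.2798
Node 0 (S = 50): V_0 = 1/1.09·[0.2800·17.4541 + 0.7200·2.2798] = 5.9896

€5.99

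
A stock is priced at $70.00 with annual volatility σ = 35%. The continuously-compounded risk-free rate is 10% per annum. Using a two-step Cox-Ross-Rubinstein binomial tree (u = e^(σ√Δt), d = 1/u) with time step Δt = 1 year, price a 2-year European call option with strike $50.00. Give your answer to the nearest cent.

CRR parameters: u = e^(σ√Δt) = e^(0.35·√1) = 1.4191, d = 1/u = 0.7047
Per-period rate: rΔt = 0.1·1 = 0.1, so R = e^0.1 = 1.1052
Risk-neutral probability p = (e^0.1 − 0.7047)/(1.4191 − 0.7047) = 0.4005/0.7144 = 0.5606
Terminal stock prices: S_uu = 141, S_ud = 70, S_dd = 34.76
Terminal payoffs (S − K): max(90.96, 0) = 90.96, max(20, 0) = 20, max(-15.24, 0) = 0
Node u (S = 99.33): V_u = e^(−0.1)·[0.5606·90.9627 + 0.4394·20.0000] = 54.0929
Node d (S = 49.33): V_d = e^(−0.1)·[0.5606·20.0000 + 0.4394·0.0000] = 10.1451
Node 0 (S = 70): V_0 = e^(−0.1)·[0.5606·54.0929 + 0.4394·10.1451] = 31.4723

$31.47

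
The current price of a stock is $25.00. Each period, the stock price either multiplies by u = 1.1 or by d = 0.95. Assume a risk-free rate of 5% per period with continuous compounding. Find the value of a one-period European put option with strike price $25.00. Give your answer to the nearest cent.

$0.39

Risk-neutral probability p = (e^0.05 − 0.95)/(1.1 − 0.95) = 0.1013/0.1500 = 0.6751
Terminal stock prices: S_u = 27.5, S_d = 23.75
Terminal payoffs (K − S): max(-2.5, 0) = 0, max(1.25, 0) = 1.25
Node 0 (S = 25): V_0 = e^(−0.05)·[0.6751·0.0000 + 0.3249·1.2500] = 0.3863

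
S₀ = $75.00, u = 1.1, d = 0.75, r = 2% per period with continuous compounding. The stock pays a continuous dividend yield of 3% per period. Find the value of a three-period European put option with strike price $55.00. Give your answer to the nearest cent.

$2.33

Per-period risk-free factor R = e^0.02 = 1.0202; dividend-adjusted growth = e^(0.02−0.03) = 0.9900.
Risk-neutral probability p = (0.9900 − 0.75)/(1.1 − 0.75) = 0.2400/0.3500 = 0.6859
Terminal stock prices: S_uuu = 99.83, S_uud = 68.06, S_udd = 46.41, S_ddd = 31.64
Terminal payoffs (K − S): max(-44.83, 0) = 0, max(-13.06, 0) = 0, max(8.594, 0) = 8.594, max(23.36, 0) = 23.36
Node uu (S = 90.75): V_uu = e^(−0.02)·[0.6859·0.0000 + 0.3141·0.0000] = 0.0000
Node ud (S = 61.88): V_ud = e^(−0.02)·[0.6859·0.0000 + 0.3141·8.5938] = 2.6462
Node dd (S = 42.19): V_dd = e^(−0.02)·[0.6859·8.5938 + 0.3141·23.3594] = 12.9703
Node u (S = 82.5): V_u = e^(−0.02)·[0.6859·0.0000 + 0.3141·2.6462] = 0.8148
Node d (S = 56.25): V_d = e^(−0.02)·[0.6859·2.6462 + 0.3141·12.9703] = 5.7728
Node 0 (S = 75): V_0 = e^(−0.02)·[0.6859·0.8148 + 0.3141·5.7728] = 2.3254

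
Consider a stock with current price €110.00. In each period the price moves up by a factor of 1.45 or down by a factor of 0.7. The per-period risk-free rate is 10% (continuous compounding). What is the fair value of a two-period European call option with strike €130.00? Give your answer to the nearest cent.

Risk-neutral probability p = (e^0.1 − 0.7)/(1.45 − 0.7) = 0.4052/0.7500 = 0.5402
Terminal stock prices: S_uu = 231.3, S_ud = 111.6, S_dd = 53.9
Terminal payoffs (S − K): max(101.3, 0) = 101.3, max(-18.35, 0) = 0, max(-76.1, 0) = 0
Node u (S = 159.5): V_u = e^(−0.1)·[0.5402·101.2750 + 0.4598·0.0000] = 49.5051
Node d (S = 77): V_d = e^(−0.1)·[0.5402·0.0000 + 0.4598·0.0000] = 0.0000
Node 0 (S = 110): V_0 = e^(−0.1)·[0.5402·49.5051 + 0.4598·0.0000] = 24.1990

€24.20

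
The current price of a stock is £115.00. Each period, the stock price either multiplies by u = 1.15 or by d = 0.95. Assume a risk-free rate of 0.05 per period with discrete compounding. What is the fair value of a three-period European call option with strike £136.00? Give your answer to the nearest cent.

£6.95

Risk-neutral probability p = (1 + 0.05 − 0.95)/(1.15 − 0.95) = 0.1000/0.2000 = 0.5000
Terminal stock prices: S_uuu = 174.9, S_uud = 144.5, S_udd = 119.4, S_ddd = 98.6
Terminal payoffs (S − K): max(38.9, 0) = 38.9, max(8.483, 0) = 8.483, max(-16.64, 0) = 0, max(-37.4, 0) = 0
Node uu (S = 152.1): V_uu = 1/1.05·[0.5000·38.9006 + 0.5000·8.4831] = 22.5637
Node ud (S = 125.6): V_ud = 1/1.05·[0.5000·8.4831 + 0.5000·0.0000] = 4.0396
Node dd (S = 103.8): V_dd = 1/1.05·[0.5000·0.0000 + 0.5000·0.0000] = 0.0000
Node u (S = 132.2): V_u = 1/1.05·[0.5000·22.5637 + 0.5000·4.0396] = 12.6682
Node d (S = 109.2): V_d = 1/1.05·[0.5000·4.0396 + 0.5000·0.0000] = 1.9236
Node 0 (S = 115): V_0 = 1/1.05·[0.5000·12.6682 + 0.5000·1.9236] = 6.9485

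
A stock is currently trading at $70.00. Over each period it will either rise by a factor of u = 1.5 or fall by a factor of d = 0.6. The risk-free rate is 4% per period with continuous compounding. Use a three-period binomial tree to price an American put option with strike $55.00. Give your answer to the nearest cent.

Risk-neutral probability p = (e^0.04 − 0.6)/(1.5 − 0.6) = 0.4408/0.9000 = 0.4898
Terminal stock prices: S_uuu = 236.2, S_uud = 94.5, S_udd = 37.8, S_ddd = 15.12
Terminal payoffs (K − S): max(-181.2, 0) = 0, max(-39.5, 0) = 0, max(17.2, 0) = 17.2, max(39.88, 0) = 39.88
Node uu (S = 157.5): continuation = e^(−0.04)·[0.4898·0.0000 + 0.5102·0.0000] = 0.0000; exercise value = 0.0000 ≤ continuation, so V_uu = 0.0000
Node ud (S = 63): continuation = e^(−0.04)·[0.4898·0.0000 + 0.5102·17.2000] = 8.4315; exercise value = 0.0000 ≤ continuation, so V_ud = 8.4315
Node dd (S = 25.2): continuation = e^(−0.04)·[0.4898·17.2000 + 0.5102·39.8800] = 27.6434; exercise value = 29.8000 > continuation, so V_dd = 29.8000 (exercise)
Node u (S = 105): continuation = e^(−0.04)·[0.4898·0.0000 + 0.5102·8.4315] = 4.1332; exercise value = 0.0000 ≤ continuation, so V_u = 4.1332
Node d (S = 42): continuation = e^(−0.04)·[0.4898·8.4315 + 0.5102·29.8000] = 18.5758; exercise value = 13.0000 ≤ continuation, so V_d = 18.5758
Node 0 (S = 70): continuation = e^(−0.04)·[0.4898·4.1332 + 0.5102·18.5758] = 11.0510; exercise value = 0.0000 ≤ continuation, so V_0 = 11.0510

$11.05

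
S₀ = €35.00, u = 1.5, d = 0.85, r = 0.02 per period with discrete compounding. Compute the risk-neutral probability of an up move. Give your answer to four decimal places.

p = 0.2615

Risk-neutral probability p = (1 + 0.02 − 0.85)/(1.5 − 0.85) = 0.1700/0.6500 = 0.2615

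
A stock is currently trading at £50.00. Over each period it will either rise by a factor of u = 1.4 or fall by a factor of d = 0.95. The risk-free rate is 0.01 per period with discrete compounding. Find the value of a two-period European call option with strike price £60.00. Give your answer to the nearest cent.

£2.13

Risk-neutral probability p = (1 + 0.01 − 0.95)/(1.4 − 0.95) = 0.0600/0.4500 = 0.1333
Terminal stock prices: S_uu = 98, S_ud = 66.5, S_dd = 45.12
Terminal payoffs (S − K): max(38, 0) = 38, max(6.5, 0) = 6.5, max(-14.88, 0) = 0
Node u (S = 70): V_u = 1/1.01·[0.1333·38.0000 + 0.8667·6.5000] = 10.5941
Node d (S = 47.5): V_d = 1/1.01·[0.1333·6.5000 + 0.8667·0.0000] = 0.8581
Node 0 (S = 50): V_0 = 1/1.01·[0.1333·10.5941 + 0.8667·0.8581] = 2.1349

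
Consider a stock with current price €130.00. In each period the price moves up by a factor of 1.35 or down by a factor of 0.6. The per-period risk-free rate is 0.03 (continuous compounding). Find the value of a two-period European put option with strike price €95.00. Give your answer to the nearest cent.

€8.24

Risk-neutral probability p = (e^0.03 − 0.6)/(1.35 − 0.6) = 0.4305/0.7500 = 0.5739
Terminal stock prices: S_uu = 236.9, S_ud = 105.3, S_dd = 46.8
Terminal payoffs (K − S): max(-141.9, 0) = 0, max(-10.3, 0) = 0, max(48.2, 0) = 48.2
Node u (S = 175.5): V_u = e^(−0.03)·[0.5739·0.0000 + 0.4261·0.0000] = 0.0000
Node d (S = 78): V_d = e^(−0.03)·[0.5739·0.0000 + 0.4261·48.2000] = 19.9292
Node 0 (S = 130): V_0 = e^(−0.03)·[0.5739·0.0000 + 0.4261·19.9292] = 8.2401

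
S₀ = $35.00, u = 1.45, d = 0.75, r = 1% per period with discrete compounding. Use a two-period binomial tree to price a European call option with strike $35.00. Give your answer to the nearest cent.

$6.62

Risk-neutral probability p = (1 + 0.01 − 0.75)/(1.45 − 0.75) = 0.2600/0.7000 = 0.3714
Terminal stock prices: S_uu = 73.59, S_ud = 38.06, S_dd = 19.69
Terminal payoffs (S − K): max(38.59, 0) = 38.59, max(3.062, 0) = 3.062, max(-15.31, 0) = 0
Node u (S = 50.75): V_u = 1/1.01·[0.3714·38.5875 + 0.6286·3.0625] = 16.0965
Node d (S = 26.25): V_d = 1/1.01·[0.3714·3.0625 + 0.6286·0.0000] = 1.1262
Node 0 (S = 35): V_0 = 1/1.01·[0.3714·16.0965 + 0.6286·1.1262] = 6.6204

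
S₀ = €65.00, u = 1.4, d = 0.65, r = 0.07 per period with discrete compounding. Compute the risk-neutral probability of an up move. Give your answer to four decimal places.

Risk-neutral probability p = (1 + 0.07 − 0.65)/(1.4 − 0.65) = 0.4200/0.7500 = 0.5600

p = 0.5600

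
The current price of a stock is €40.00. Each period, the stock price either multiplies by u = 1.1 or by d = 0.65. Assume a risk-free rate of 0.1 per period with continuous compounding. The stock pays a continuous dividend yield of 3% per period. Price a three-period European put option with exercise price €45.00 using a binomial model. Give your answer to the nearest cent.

€1.83

Per-period risk-free factor R = e^0.1 = 1.1052; dividend-adjusted growth = e^(0.1−0.03) = 1.0725.
Risk-neutral probability p = (1.0725 − 0.65)/(1.1 − 0.65) = 0.4225/0.4500 = 0.9389
Terminal stock prices: S_uuu = 53.24, S_uud = 31.46, S_udd = 18.59, S_ddd = 10.98
Terminal payoffs (K − S): max(-8.24, 0) = 0, max(13.54, 0) = 13.54, max(26.41, 0) = 26.41, max(34.02, 0) = 34.02
Node uu (S = 48.4): V_uu = e^(−0.1)·[0.9389·0.0000 + 0.0611·13.5400] = 0.7485
Node ud (S = 28.6): V_ud = e^(−0.1)·[0.9389·13.5400 + 0.0611·26.4100] = 12.9629
Node dd (S = 16.9): V_dd = e^(−0.1)·[0.9389·26.4100 + 0.0611·34.0150] = 24.3172
Node u (S = 44): V_u = e^(−0.1)·[0.9389·0.7485 + 0.0611·12.9629] = 1.3525
Node d (S = 26): V_d = e^(−0.1)·[0.9389·12.9629 + 0.0611·24.3172] = 12.3570
Node 0 (S = 40): V_0 = e^(−0.1)·[0.9389·1.3525 + 0.0611·12.3570] = 1.8321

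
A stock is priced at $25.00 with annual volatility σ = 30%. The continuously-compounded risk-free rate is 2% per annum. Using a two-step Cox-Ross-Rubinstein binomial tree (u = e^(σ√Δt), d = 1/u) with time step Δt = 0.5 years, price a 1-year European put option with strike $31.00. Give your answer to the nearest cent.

CRR parameters: u = e^(σ√Δt) = e^(0.3·√0.5) = 1.2363, d = 1/u = 0.8089
Per-period rate: rΔt = 0.02·0.5 = 0.01, so R = e^0.01 = 1.0101
Risk-neutral probability p = (e^0.01 − 0.8089)/(1.2363 − 0.8089) = 0.2012/0.4275 = 0.4707
Terminal stock prices: S_uu = 38.21, S_ud = 25, S_dd = 16.36
Terminal payoffs (K − S): max(-7.212, 0) = 0, max(6, 0) = 6, max(14.64, 0) = 14.64
Node u (S = 30.91): V_u = e^(−0.01)·[0.4707·0.0000 + 0.5293·6.0000] = 3.1443
Node d (S = 20.22): V_d = e^(−0.01)·[0.4707·6.0000 + 0.5293·14.6437] = 10.4701
Node 0 (S = 25): V_0 = e^(−0.01)·[0.4707·3.1443 + 0.5293·10.4701] = 6.9522

$6.95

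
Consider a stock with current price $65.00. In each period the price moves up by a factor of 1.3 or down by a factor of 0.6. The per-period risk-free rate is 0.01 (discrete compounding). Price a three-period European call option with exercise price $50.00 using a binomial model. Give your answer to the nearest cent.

Risk-neutral probability p = (1 + 0.01 − 0.6)/(1.3 − 0.6) = 0.4100/0.7000 = 0.5857
Terminal stock prices: S_uuu = 142.8, S_uud = 65.91, S_udd = 30.42, S_ddd = 14.04
Terminal payoffs (S − K): max(92.81, 0) = 92.81, max(15.91, 0) = 15.91, max(-19.58, 0) = 0, max(-35.96, 0) = 0
Node uu (S = 109.9): V_uu = 1/1.01·[0.5857·92.8050 + 0.4143·15.9100] = 60.3450
Node ud (S = 50.7): V_ud = 1/1.01·[0.5857·15.9100 + 0.4143·0.0000] = 9.2264
Node dd (S = 23.4): V_dd = 1/1.01·[0.5857·0.0000 + 0.4143·0.0000] = 0.0000
Node u (S = 84.5): V_u = 1/1.01·[0.5857·60.3450 + 0.4143·9.2264] = 38.7795
Node d (S = 39): V_d = 1/1.01·[0.5857·9.2264 + 0.4143·0.0000] = 5.3506
Node 0 (S = 65): V_0 = 1/1.01·[0.5857·38.7795 + 0.4143·5.3506] = 24.6836

$24.68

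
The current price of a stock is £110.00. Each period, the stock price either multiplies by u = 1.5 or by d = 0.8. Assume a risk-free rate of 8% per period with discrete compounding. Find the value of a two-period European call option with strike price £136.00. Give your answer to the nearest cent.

Risk-neutral probability p = (1 + 0.08 − 0.8)/(1.5 − 0.8) = 0.2800/0.7000 = 0.4000
Terminal stock prices: S_uu = 247.5, S_ud = 132, S_dd = 70.4
Terminal payoffs (S − K): max(111.5, 0) = 111.5, max(-4, 0) = 0, max(-65.6, 0) = 0
Node u (S = 165): V_u = 1/1.08·[0.4000·111.5000 + 0.6000·0.0000] = 41.2963
Node d (S = 88): V_d = 1/1.08·[0.4000·0.0000 + 0.6000·0.0000] = 0.0000
Node 0 (S = 110): V_0 = 1/1.08·[0.4000·41.2963 + 0.6000·0.0000] = 15.2949

£15.29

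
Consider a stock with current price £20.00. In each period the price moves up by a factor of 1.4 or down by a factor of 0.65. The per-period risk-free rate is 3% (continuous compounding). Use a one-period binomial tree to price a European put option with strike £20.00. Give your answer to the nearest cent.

Risk-neutral probability p = (e^0.03 − 0.65)/(1.4 − 0.65) = 0.3805/0.7500 = 0.5073
Terminal stock prices: S_u = 28, S_d = 13
Terminal payoffs (K − S): max(-8, 0) = 0, max(7, 0) = 7
Node 0 (S = 20): V_0 = e^(−0.03)·[0.5073·0.0000 + 0.4927·7.0000] = 3.3472

£3.35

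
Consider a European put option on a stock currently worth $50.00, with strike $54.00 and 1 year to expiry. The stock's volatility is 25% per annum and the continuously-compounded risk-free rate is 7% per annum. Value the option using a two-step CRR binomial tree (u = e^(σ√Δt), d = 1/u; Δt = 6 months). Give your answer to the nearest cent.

CRR parameters: u = e^(σ√Δt) = e^(0.25·√0.5) = 1.1934, d = 1/u = 0.8380
Per-period rate: rΔt = 0.07·0.5 = 0.035, so R = e^0.035 = 1.0356
Risk-neutral probability p = (e^0.035 − 0.8380)/(1.1934 − 0.8380) = 0.1977/0.3554 = 0.5561
Terminal stock prices: S_uu = 71.21, S_ud = 50, S_dd = 35.11
Terminal payoffs (K − S): max(-17.21, 0) = 0, max(4, 0) = 4, max(18.89, 0) = 18.89
Node u (S = 59.67): V_u = e^(−0.035)·[0.5561·0.0000 + 0.4439·4.0000] = 1.7144
Node d (S = 41.9): V_d = e^(−0.035)·[0.5561·4.0000 + 0.4439·18.8906] = 10.2443
Node 0 (S = 50): V_0 = e^(−0.035)·[0.5561·1.7144 + 0.4439·10.2443] = 5.3112

$5.31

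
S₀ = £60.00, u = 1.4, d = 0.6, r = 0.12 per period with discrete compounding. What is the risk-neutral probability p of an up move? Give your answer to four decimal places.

Risk-neutral probability p = (1 + 0.12 − 0.6)/(1.4 − 0.6) = 0.5200/0.8000 = 0.6500

p = 0.6500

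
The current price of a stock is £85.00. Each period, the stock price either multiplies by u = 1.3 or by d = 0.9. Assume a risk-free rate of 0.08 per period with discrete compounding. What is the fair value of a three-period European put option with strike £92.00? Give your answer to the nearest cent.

£4.78

Risk-neutral probability p = (1 + 0.08 − 0.9)/(1.3 − 0.9) = 0.1800/0.4000 = 0.4500
Terminal stock prices: S_uuu = 186.7, S_uud = 129.3, S_udd = 89.51, S_ddd = 61.97
Terminal payoffs (K − S): max(-94.75, 0) = 0, max(-37.28, 0) = 0, max(2.495, 0) = 2.495, max(30.03, 0) = 30.03
Node uu (S = 143.7): V_uu = 1/1.08·[0.4500·0.0000 + 0.5500·0.0000] = 0.0000
Node ud (S = 99.45): V_ud = 1/1.08·[0.4500·0.0000 + 0.5500·2.4950] = 1.2706
Node dd (S = 68.85): V_dd = 1/1.08·[0.4500·2.4950 + 0.5500·30.0350] = 16.3352
Node u (S = 110.5): V_u = 1/1.08·[0.4500·0.0000 + 0.5500·1.2706] = 0.6471
Node d (S = 76.5): V_d = 1/1.08·[0.4500·1.2706 + 0.5500·16.3352] = 8.8483
Node 0 (S = 85): V_0 = 1/1.08·[0.4500·0.6471 + 0.5500·8.8483] = 4.7757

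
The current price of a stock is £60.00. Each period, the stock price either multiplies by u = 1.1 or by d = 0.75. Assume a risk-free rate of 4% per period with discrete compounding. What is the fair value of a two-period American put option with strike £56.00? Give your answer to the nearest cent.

Risk-neutral probability p = (1 + 0.04 − 0.75)/(1.1 − 0.75) = 0.2900/0.3500 = 0.8286
Terminal stock prices: S_uu = 72.6, S_ud = 49.5, S_dd = 33.75
Terminal payoffs (K − S): max(-16.6, 0) = 0, max(6.5, 0) = 6.5, max(22.25, 0) = 22.25
Node u (S = 66): continuation = 1/1.04·[0.8286·0.0000 + 0.1714·6.5000] = 1.0714; exercise value = 0.0000 ≤ continuation, so V_u = 1.0714
Node d (S = 45): continuation = 1/1.04·[0.8286·6.5000 + 0.1714·22.2500] = 8.8462; exercise value = 11.0000 > continuation, so V_d = 11.0000 (exercise)
Node 0 (S = 60): continuation = 1/1.04·[0.8286·1.0714 + 0.1714·11.0000] = 2.6668; exercise value = 0.0000 ≤ continuation, so V_0 = 2.6668

£2.67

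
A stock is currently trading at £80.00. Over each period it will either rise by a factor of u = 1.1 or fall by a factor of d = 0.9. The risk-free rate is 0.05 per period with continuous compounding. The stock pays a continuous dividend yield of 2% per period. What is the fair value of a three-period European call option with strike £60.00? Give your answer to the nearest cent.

Per-period risk-free factor R = e^0.05 = 1.0513; dividend-adjusted growth = e^(0.05−0.02) = 1.0305.
Risk-neutral probability p = (1.0305 − 0.9)/(1.1 − 0.9) = 0.1305/0.2000 = 0.6523
Terminal stock prices: S_uuu = 106.5, S_uud = 87.12, S_udd = 71.28, S_ddd = 58.32
Terminal payoffs (S − K): max(46.48, 0) = 46.48, max(27.12, 0) = 27.12, max(11.28, 0) = 11.28, max(-1.68, 0) = 0
Node uu (S = 96.8): V_uu = e^(−0.05)·[0.6523·46.4800 + 0.3477·27.1200] = 37.8095
Node ud (S = 79.2): V_ud = e^(−0.05)·[0.6523·27.1200 + 0.3477·11.2800] = 20.5580
Node dd (S = 64.8): V_dd = e^(−0.05)·[0.6523·11.2800 + 0.3477·0.0000] = 6.9988
Node u (S = 88): V_u = e^(−0.05)·[0.6523·37.8095 + 0.3477·20.5580] = 30.2592
Node d (S = 72): V_d = e^(−0.05)·[0.6523·20.5580 + 0.3477·6.9988] = 15.0704
Node 0 (S = 80): V_0 = e^(−0.05)·[0.6523·30.2592 + 0.3477·15.0704] = 23.7595

£23.76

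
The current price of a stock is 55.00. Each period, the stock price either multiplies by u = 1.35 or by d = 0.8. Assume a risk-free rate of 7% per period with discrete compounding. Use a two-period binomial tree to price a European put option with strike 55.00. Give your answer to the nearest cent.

Risk-neutral probability p = (1 + 0.07 − 0.8)/(1.35 − 0.8) = 0.2700/0.5500 = 0.4909
Terminal stock prices: S_uu = 100.2, S_ud = 59.4, S_dd = 35.2
Terminal payoffs (K − S): max(-45.24, 0) = 0, max(-4.4, 0) = 0, max(19.8, 0) = 19.8
Node u (S = 74.25): V_u = 1/1.07·[0.4909·0.0000 + 0.5091·0.0000] = 0.0000
Node d (S = 44): V_d = 1/1.07·[0.4909·0.0000 + 0.5091·19.8000] = 9.4206
Node 0 (S = 55): V_0 = 1/1.07·[0.4909·0.0000 + 0.5091·9.4206] = 4.4822

4.48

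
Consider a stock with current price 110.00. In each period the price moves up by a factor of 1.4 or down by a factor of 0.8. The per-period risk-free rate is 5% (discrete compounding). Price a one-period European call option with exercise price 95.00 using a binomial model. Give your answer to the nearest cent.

Risk-neutral probability p = (1 + 0.05 − 0.8)/(1.4 − 0.8) = 0.2500/0.6000 = 0.4167
Terminal stock prices: S_u = 154, S_d = 88
Terminal payoffs (S − K): max(59, 0) = 59, max(-7, 0) = 0
Node 0 (S = 110): V_0 = 1/1.05·[0.4167·59.0000 + 0.5833·0.0000] = 23.4127

23.41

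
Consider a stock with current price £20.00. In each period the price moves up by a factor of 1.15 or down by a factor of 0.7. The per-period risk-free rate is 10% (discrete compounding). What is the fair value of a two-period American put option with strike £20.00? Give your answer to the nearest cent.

£0.92

Risk-neutral probability p = (1 + 0.1 − 0.7)/(1.15 − 0.7) = 0.4000/0.4500 = 0.8889
Terminal stock prices: S_uu = 26.45, S_ud = 16.1, S_dd = 9.8
Terminal payoffs (K − S): max(-6.45, 0) = 0, max(3.9, 0) = 3.9, max(10.2, 0) = 10.2
Node u (S = 23): continuation = 1/1.1·[0.8889·0.0000 + 0.1111·3.9000] = 0.3939; exercise value = 0.0000 ≤ continuation, so V_u = 0.3939
Node d (S = 14): continuation = 1/1.1·[0.8889·3.9000 + 0.1111·10.2000] = 4.1818; exercise value = 6.0000 > continuation, so V_d = 6.0000 (exercise)
Node 0 (S = 20): continuation = 1/1.1·[0.8889·0.3939 + 0.1111·6.0000] = 0.9244; exercise value = 0.0000 ≤ continuation, so V_0 = 0.9244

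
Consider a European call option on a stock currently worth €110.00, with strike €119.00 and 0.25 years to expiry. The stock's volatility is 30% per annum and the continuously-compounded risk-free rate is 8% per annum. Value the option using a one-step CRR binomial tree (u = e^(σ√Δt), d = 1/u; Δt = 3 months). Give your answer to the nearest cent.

€4.57

CRR parameters: u = e^(σ√Δt) = e^(0.3·√0.25) = 1.1618, d = 1/u = 0.8607
Per-period rate: rΔt = 0.08·0.25 = 0.02, so R = e^0.02 = 1.0202
Risk-neutral probability p = (e^0.02 − 0.8607)/(1.1618 − 0.8607) = 0.1595/0.3011 = 0.5297
Terminal stock prices: S_u = 127.8, S_d = 94.68
Terminal payoffs (S − K): max(8.802, 0) = 8.802, max(-24.32, 0) = 0
Node 0 (S = 110): V_0 = e^(−0.02)·[0.5297·8.8018 + 0.4703·0.0000] = 4.5696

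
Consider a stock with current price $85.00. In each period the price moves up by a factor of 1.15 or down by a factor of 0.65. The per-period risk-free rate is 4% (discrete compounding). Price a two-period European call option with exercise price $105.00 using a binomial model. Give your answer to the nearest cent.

Risk-neutral probability p = (1 + 0.04 − 0.65)/(1.15 − 0.65) = 0.3900/0.5000 = 0.7800
Terminal stock prices: S_uu = 112.4, S_ud = 63.54, S_dd = 35.91
Terminal payoffs (S − K): max(7.412, 0) = 7.412, max(-41.46, 0) = 0, max(-69.09, 0) = 0
Node u (S = 97.75): V_u = 1/1.04·[0.7800·7.4125 + 0.2200·0.0000] = 5.5594
Node d (S = 55.25): V_d = 1/1.04·[0.7800·0.0000 + 0.2200·0.0000] = 0.0000
Node 0 (S = 85): V_0 = 1/1.04·[0.7800·5.5594 + 0.2200·0.0000] = 4.1695

$4.17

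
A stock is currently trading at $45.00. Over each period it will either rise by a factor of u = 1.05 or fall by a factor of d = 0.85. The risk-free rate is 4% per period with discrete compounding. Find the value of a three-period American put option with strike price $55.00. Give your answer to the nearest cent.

Risk-neutral probability p = (1 + 0.04 − 0.85)/(1.05 − 0.85) = 0.1900/0.2000 = 0.9500
Terminal stock prices: S_uuu = 52.09, S_uud = 42.17, S_udd = 34.14, S_ddd = 27.64
Terminal payoffs (K − S): max(2.907, 0) = 2.907, max(12.83, 0) = 12.83, max(20.86, 0) = 20.86, max(27.36, 0) = 27.36
Node uu (S = 49.61): continuation = 1/1.04·[0.9500·2.9069 + 0.0500·12.8294] = 3.2721; exercise value = 5.3875 > continuation, so V_uu = 5.3875 (exercise)
Node ud (S = 40.16): continuation = 1/1.04·[0.9500·12.8294 + 0.0500·20.8619] = 12.7221; exercise value = 14.8375 > continuation, so V_ud = 14.8375 (exercise)
Node dd (S = 32.51): continuation = 1/1.04·[0.9500·20.8619 + 0.0500·27.3644] = 20.3721; exercise value = 22.4875 > continuation, so V_dd = 22.4875 (exercise)
Node u (S = 47.25): continuation = 1/1.04·[0.9500·5.3875 + 0.0500·14.8375] = 5.6346; exercise value = 7.7500 > continuation, so V_u = 7.7500 (exercise)
Node d (S = 38.25): continuation = 1/1.04·[0.9500·14.8375 + 0.0500·22.4875] = 14.6346; exercise value = 16.7500 > continuation, so V_d = 16.7500 (exercise)
Node 0 (S = 45): continuation = 1/1.04·[0.9500·7.7500 + 0.0500·16.7500] = 7.8846; exercise value = 10.0000 > continuation, so V_0 = 10.0000 (exercise)

$10.00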